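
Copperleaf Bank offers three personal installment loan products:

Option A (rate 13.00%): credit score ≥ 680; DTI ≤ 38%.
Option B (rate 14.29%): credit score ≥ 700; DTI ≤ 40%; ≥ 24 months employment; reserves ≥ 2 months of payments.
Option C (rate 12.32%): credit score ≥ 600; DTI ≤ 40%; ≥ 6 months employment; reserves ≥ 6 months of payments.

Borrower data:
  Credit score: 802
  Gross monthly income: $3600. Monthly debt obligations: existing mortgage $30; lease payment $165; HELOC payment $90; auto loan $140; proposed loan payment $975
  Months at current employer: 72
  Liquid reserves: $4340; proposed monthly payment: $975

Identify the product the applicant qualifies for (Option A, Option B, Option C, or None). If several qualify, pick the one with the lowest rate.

Total debts = (30 + 165 + 90 + 140 + 975) = 1,400; DTI = 1,400/3,600 = 38.9%.
Reserves = 4,340/975 = 4.5 months.
Option A: score 802 ≥ 680; DTI 38.9% > 38% → does not qualify.
Option B: score 802 ≥ 700; DTI 38.9% ≤ 40%; employment 72 ≥ 24 mo; reserves 4.5 ≥ 2 mo → qualifies.
Option C: score 802 ≥ 600; DTI 38.9% ≤ 40%; employment 72 ≥ 6 mo; reserves 4.5 < 6 mo → does not qualify.

Option B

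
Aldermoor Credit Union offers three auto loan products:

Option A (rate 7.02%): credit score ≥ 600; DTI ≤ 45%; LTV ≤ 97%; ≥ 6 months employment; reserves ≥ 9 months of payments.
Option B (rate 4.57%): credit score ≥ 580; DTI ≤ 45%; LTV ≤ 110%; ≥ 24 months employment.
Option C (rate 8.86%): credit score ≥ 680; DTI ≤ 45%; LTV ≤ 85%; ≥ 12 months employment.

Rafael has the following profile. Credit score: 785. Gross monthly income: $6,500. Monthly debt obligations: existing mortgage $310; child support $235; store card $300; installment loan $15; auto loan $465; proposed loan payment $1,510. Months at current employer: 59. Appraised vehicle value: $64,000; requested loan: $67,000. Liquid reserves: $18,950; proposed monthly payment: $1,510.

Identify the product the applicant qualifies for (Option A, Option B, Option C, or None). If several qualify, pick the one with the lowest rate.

Option B

Total debts = (310 + 235 + 300 + 15 + 465 + 1,510) = 2,835; DTI = 2,835/6,500 = 43.6%.
LTV = 67,000/64,000 = 104.7%.
Reserves = 18,950/1,510 = 12.5 months.
Option A: score 785 ≥ 600; DTI 43.6% ≤ 45%; LTV 104.7% > 97%; employment 59 ≥ 6 mo; reserves 12.5 ≥ 9 mo → does not qualify.
Option B: score 785 ≥ 580; DTI 43.6% ≤ 45%; LTV 104.7% ≤ 110%; employment 59 ≥ 24 mo → qualifies.
Option C: score 785 ≥ 680; DTI 43.6% ≤ 45%; LTV 104.7% > 85%; employment 59 ≥ 12 mo → does not qualify.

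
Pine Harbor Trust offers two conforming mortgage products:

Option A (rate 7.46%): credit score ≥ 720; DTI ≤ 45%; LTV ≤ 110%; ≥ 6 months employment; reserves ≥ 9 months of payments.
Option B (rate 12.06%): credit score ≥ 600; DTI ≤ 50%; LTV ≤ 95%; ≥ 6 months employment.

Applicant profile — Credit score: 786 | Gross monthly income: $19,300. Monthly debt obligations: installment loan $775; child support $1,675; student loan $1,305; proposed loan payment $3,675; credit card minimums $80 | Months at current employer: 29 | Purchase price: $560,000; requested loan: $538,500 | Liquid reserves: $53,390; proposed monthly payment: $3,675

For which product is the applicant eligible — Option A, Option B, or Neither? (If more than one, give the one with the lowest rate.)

Total debts = (775 + 1,675 + 1,305 + 3,675 + 80) = 7,510; DTI = 7,510/19,300 = 38.9%.
LTV = 538,500/560,000 = 96.2%.
Reserves = 53,390/3,675 = 14.5 months.
Option A: score 786 ≥ 720; DTI 38.9% ≤ 45%; LTV 96.2% ≤ 110%; employment 29 ≥ 6 mo; reserves 14.5 ≥ 9 mo → qualifies.
Option B: score 786 ≥ 600; DTI 38.9% ≤ 50%; LTV 96.2% > 95%; employment 29 ≥ 6 mo → does not qualify.

Option A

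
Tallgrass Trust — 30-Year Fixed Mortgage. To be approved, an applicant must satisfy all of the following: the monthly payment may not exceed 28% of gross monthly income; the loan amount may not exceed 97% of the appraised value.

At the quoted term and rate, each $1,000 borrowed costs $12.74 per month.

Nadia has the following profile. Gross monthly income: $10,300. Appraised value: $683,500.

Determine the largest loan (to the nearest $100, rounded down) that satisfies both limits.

$226,300

Payment cap: 28% × $10,300 = $2,884/month.
At $12.74 per $1,000, that supports 2,884/12.74 × 1,000 ≈ $226,373 → $226,300.
LTV cap: 97% × $683,500 = $662,995 → $662,900.
Binding constraint: payment-to-income.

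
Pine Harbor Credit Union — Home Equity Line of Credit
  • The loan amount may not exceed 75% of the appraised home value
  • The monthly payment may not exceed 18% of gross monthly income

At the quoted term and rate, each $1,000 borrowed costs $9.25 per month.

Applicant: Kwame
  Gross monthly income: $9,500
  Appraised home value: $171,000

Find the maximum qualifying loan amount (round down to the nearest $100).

Payment cap: 18% × $9,500 = $1,710/month.
At $9.25 per $1,000, that supports 1,710/9.25 × 1,000 ≈ $184,864 → $184,800.
LTV cap: 75% × $171,000 = $128,250 → $128,200.
Binding constraint: loan-to-value.

$128,200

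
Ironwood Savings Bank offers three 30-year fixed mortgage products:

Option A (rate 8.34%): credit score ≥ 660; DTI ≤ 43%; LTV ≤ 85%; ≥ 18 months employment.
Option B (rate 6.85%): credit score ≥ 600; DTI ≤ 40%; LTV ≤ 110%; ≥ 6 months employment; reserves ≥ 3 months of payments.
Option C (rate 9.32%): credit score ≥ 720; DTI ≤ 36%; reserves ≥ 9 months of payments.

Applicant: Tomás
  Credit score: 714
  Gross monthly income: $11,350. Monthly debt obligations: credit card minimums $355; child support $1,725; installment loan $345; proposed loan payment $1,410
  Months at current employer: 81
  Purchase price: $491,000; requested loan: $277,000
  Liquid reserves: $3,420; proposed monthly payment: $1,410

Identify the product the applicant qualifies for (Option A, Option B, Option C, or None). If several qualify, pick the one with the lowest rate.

Option A

Total debts = (355 + 1,725 + 345 + 1,410) = 3,835; DTI = 3,835/11,350 = 33.8%.
LTV = 277,000/491,000 = 56.4%.
Reserves = 3,420/1,410 = 2.4 months.
Option A: score 714 ≥ 660; DTI 33.8% ≤ 43%; LTV 56.4% ≤ 85%; employment 81 ≥ 18 mo → qualifies.
Option B: score 714 ≥ 600; DTI 33.8% ≤ 40%; LTV 56.4% ≤ 110%; employment 81 ≥ 6 mo; reserves 2.4 < 3 mo → does not qualify.
Option C: score 714 < 720; DTI 33.8% ≤ 36%; reserves 2.4 < 9 mo → does not qualify.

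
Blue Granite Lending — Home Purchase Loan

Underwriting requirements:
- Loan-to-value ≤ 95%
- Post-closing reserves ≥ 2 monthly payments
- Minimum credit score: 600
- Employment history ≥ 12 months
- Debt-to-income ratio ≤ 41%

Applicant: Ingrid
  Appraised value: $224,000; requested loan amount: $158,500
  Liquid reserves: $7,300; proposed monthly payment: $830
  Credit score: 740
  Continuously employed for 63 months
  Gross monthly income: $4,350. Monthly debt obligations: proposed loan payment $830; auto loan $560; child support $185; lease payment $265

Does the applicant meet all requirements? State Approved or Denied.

Denied

LTV = 158,500/224,000 = 70.8% ≤ 95%
Reserves: 7,300 ÷ 830 = 8.8 months (meets 2-month minimum)
Credit score 740 ≥ 600 (meets)
Employment 63 ≥ 12 months
Total monthly debts = (830 + 560 + 185 + 265) = 1,840. Debt-to-income = 1,840/4,350 = 42.3% — over 41% limit
Fails on DTI.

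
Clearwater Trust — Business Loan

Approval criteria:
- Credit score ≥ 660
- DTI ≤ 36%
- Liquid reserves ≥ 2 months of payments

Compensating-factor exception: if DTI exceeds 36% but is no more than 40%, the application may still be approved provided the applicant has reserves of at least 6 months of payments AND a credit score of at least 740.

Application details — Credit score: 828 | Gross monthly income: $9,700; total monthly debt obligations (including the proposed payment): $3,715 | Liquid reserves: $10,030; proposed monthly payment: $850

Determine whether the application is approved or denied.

Approved

Credit score 828 ≥ 660 (meets base)
DTI: 3,715 ÷ 9,700 = 38.3%, over the 36% base limit.
Reserves: 10,030 ÷ 850 = 11.8 months (meets 2-month minimum)
38.3% falls in the override range (36%–40%), so the compensating-factor test applies.
Override check — reserves: 11.8 mo (ok); score: 828 (ok).
Both compensating conditions met → exception applies.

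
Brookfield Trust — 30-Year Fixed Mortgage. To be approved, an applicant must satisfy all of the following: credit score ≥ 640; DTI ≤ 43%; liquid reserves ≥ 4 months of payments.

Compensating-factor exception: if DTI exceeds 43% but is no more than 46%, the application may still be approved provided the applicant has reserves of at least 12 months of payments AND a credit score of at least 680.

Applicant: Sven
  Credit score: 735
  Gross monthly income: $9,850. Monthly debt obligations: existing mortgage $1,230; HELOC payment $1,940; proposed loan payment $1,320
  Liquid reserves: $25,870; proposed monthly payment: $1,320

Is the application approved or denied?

Approved

Credit score 735 ≥ 640 (meets base)
Total debts = (1,230 + 1,940 + 1,320) = 4,490. DTI = 4,490/9,850 = 45.6% > 43% — standard DTI limit exceeded.
Liquid reserves cover 25,870/1,320 = 19.6 months — ≥ 4 required
45.6% falls in the override range (43%–46%), so the compensating-factor test applies.
Reserves 19.6 ≥ 12 months; credit score 735 ≥ 680.
Both compensating conditions met → exception applies.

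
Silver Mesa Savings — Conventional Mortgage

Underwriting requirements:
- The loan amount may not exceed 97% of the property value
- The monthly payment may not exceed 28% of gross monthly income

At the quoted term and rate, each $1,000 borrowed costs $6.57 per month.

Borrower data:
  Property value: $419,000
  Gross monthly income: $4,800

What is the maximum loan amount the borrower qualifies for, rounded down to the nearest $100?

$204,500

Payment cap: 28% × $4,800 = $1,344/month.
At $6.57 per $1,000, that supports 1,344/6.57 × 1,000 ≈ $204,566 → $204,500.
LTV cap: 97% × $419,000 = $406,430 → $406,400.
Binding constraint: payment-to-income.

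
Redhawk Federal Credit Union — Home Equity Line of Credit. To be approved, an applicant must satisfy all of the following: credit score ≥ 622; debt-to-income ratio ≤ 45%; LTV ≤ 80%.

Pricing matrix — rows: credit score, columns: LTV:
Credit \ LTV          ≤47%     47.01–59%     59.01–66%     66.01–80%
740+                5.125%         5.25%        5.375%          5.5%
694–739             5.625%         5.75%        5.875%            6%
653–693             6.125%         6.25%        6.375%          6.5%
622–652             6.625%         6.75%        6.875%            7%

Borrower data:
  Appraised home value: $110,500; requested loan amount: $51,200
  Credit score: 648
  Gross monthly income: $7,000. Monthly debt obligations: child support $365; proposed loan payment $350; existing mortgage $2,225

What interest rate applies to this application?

Credit score 648 ≥ 622; Total monthly debts = (365 + 350 + 2,225) = 2,940. DTI: 2,940 ÷ 7,000 = 42%, within the 45% cap
LTV = 51,200/110,500 = 46.3% ≤ 80%
Score 648 is in the 622–652 band; LTV 46.3% is in the ≤47% band → 6.625%.

6.625%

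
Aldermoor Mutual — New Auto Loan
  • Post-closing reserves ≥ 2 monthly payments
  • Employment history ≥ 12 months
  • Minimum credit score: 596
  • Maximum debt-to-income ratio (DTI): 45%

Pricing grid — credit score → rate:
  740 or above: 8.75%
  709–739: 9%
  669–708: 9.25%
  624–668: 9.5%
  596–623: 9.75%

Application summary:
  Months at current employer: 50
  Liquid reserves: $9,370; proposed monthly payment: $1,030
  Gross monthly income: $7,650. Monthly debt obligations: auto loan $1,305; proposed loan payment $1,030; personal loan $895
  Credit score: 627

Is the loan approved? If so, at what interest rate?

Approved at 9.5%

Credit score 627 ≥ 596 (meets minimum)
Reserves = 9,370/1,030 = 9.1 months ≥ 2
Employment 50 ≥ 12 months
Total monthly debts = (1,305 + 1,030 + 895) = 3,230. Debt-to-income = 3,230/7,650 = 42.2% — meets 45% limit
All requirements met. Score 627 falls in the 624–668 tier → 9.5%.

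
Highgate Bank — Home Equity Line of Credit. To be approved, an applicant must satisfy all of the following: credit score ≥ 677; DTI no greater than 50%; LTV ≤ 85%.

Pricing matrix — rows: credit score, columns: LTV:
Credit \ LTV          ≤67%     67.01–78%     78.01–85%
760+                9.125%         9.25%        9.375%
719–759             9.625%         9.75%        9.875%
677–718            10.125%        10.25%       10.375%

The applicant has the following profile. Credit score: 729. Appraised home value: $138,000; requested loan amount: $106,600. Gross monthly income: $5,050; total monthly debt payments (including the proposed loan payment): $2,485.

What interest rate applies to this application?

Credit score 729 ≥ 677; Debt-to-income = 2,485/5,050 = 49.2% — meets 50% limit
Loan-to-value = 106,600/138,000 = 77.2% — pass (85% max)
Credit 729 → row 719–759; LTV 77.2% → column 67.01–78%. Grid cell → 9.75%.

9.75%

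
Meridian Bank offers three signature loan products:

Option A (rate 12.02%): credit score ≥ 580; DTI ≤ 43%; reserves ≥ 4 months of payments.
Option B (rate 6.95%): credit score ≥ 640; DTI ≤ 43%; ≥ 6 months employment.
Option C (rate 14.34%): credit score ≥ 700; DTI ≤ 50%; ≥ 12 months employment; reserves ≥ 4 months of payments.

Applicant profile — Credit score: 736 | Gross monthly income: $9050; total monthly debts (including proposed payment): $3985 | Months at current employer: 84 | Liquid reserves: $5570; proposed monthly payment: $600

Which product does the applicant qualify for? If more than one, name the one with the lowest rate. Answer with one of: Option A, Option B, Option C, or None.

DTI = 3,985/9,050 = 44%.
Reserves = 5,570/600 = 9.3 months.
Option A: score 736 ≥ 580; DTI 44% > 43%; reserves 9.3 ≥ 4 mo → does not qualify.
Option B: score 736 ≥ 640; DTI 44% > 43%; employment 84 ≥ 6 mo → does not qualify.
Option C: score 736 ≥ 700; DTI 44% ≤ 50%; employment 84 ≥ 12 mo; reserves 9.3 ≥ 4 mo → qualifies.

Option C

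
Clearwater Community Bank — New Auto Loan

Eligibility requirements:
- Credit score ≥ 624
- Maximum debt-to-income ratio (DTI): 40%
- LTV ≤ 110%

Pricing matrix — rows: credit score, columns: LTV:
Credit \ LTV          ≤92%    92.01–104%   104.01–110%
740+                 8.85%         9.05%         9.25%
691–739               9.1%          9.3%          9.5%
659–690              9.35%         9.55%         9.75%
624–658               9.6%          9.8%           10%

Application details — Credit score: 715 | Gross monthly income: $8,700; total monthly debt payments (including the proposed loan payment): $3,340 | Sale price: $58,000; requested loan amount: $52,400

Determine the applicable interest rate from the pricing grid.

9.1%

Credit score 715 ≥ 624; DTI: 3,340 ÷ 8,700 = 38.4%, within the 40% cap
Loan-to-value = 52,400/58,000 = 90.3% — pass (110% max)
Row: 715 falls in 691–739. Column: 90.3% falls in ≤92%. Rate = 9.1%.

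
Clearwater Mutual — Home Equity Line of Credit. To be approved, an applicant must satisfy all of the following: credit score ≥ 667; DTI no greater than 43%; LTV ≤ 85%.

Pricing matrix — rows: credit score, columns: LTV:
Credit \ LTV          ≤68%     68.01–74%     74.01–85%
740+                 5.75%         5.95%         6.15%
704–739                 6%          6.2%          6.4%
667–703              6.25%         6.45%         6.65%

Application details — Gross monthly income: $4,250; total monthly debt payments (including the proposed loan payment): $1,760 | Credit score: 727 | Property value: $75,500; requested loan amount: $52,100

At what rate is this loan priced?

Credit score 727 ≥ 667; DTI = 1,760/4,250 = 41.4% ≤ 43%
LTV: 52,100 ÷ 75,500 = 69%, within 85% cap
Score 727 is in the 704–739 band; LTV 69% is in the 68.01–74% band → 6.2%.

6.2%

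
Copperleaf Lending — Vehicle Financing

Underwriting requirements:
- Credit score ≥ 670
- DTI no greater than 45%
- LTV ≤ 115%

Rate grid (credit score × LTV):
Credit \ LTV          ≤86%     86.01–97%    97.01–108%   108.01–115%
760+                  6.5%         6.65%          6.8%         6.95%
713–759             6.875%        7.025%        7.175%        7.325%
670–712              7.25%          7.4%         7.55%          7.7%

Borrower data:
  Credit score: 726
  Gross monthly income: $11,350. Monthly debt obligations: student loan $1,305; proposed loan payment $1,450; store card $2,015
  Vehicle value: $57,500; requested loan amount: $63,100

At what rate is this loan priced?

7.325%

Credit score 726 ≥ 670; Total monthly debts = (1,305 + 1,450 + 2,015) = 4,770. Debt-to-income = 4,770/11,350 = 42% — meets 45% limit
LTV: 63,100 ÷ 57,500 = 109.7%, within 115% cap
Score 726 is in the 713–759 band; LTV 109.7% is in the 108.01–115% band → 7.325%.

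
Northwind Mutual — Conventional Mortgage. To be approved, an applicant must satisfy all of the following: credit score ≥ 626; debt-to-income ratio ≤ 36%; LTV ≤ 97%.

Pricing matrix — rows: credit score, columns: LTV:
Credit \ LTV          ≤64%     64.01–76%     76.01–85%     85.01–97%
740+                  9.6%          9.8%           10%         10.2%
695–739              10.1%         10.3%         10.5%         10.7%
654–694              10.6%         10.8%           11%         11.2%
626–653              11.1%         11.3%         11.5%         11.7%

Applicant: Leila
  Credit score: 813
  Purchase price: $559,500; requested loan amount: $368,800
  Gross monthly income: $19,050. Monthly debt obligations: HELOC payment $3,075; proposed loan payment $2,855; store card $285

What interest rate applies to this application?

Credit score 813 ≥ 626; Total monthly debts = (3,075 + 2,855 + 285) = 6,215. DTI = 6,215/19,050 = 32.6% ≤ 36%
LTV: 368,800 ÷ 559,500 = 65.9%, within 97% cap
Credit 813 → row 740+; LTV 65.9% → column 64.01–76%. Grid cell → 9.8%.

9.8%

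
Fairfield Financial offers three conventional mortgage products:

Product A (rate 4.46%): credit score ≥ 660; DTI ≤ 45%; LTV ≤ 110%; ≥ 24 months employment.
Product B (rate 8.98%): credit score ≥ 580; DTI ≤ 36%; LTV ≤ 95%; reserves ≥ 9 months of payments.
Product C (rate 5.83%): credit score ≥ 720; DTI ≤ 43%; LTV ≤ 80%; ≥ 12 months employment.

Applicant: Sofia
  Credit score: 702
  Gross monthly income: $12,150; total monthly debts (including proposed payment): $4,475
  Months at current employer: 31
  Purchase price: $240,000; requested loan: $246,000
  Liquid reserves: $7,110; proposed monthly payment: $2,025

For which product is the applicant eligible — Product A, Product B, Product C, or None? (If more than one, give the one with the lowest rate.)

Product A

DTI = 4,475/12,150 = 36.8%.
LTV = 246,000/240,000 = 102.5%.
Reserves = 7,110/2,025 = 3.5 months.
Product A: score 702 ≥ 660; DTI 36.8% ≤ 45%; LTV 102.5% ≤ 110%; employment 31 ≥ 24 mo → qualifies.
Product B: score 702 ≥ 580; DTI 36.8% > 36%; LTV 102.5% > 95%; reserves 3.5 < 9 mo → does not qualify.
Product C: score 702 < 720; DTI 36.8% ≤ 43%; LTV 102.5% > 80%; employment 31 ≥ 12 mo → does not qualify.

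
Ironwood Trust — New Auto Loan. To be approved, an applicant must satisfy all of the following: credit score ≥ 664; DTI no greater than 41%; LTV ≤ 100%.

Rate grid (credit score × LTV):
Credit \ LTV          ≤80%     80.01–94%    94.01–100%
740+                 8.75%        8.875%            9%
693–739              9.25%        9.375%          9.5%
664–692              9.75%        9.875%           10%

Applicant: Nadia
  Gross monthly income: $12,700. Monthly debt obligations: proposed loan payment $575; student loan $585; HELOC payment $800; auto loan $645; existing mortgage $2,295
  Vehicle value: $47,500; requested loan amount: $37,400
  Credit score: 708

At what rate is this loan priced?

9.25%

Credit score 708 ≥ 664; Total monthly debts = (575 + 585 + 800 + 645 + 2,295) = 4,900. DTI: 4,900 ÷ 12,700 = 38.6%, within the 41% cap
Loan-to-value = 37,400/47,500 = 78.7% — pass (100% max)
Score 708 is in the 693–739 band; LTV 78.7% is in the ≤80% band → 9.25%.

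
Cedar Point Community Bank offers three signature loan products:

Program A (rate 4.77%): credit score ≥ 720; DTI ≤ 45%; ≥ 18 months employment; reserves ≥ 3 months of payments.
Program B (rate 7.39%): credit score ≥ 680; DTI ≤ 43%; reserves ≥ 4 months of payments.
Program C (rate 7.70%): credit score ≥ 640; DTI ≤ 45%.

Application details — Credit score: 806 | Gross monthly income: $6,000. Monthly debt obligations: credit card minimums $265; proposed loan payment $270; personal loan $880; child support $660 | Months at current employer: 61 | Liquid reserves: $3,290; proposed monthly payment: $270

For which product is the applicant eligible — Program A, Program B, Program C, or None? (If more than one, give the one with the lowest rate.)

Total debts = (265 + 270 + 880 + 660) = 2,075; DTI = 2,075/6,000 = 34.6%.
Reserves = 3,290/270 = 12.2 months.
Program A: score 806 ≥ 720; DTI 34.6% ≤ 45%; employment 61 ≥ 18 mo; reserves 12.2 ≥ 3 mo → qualifies.
Program B: score 806 ≥ 680; DTI 34.6% ≤ 43%; reserves 12.2 ≥ 4 mo → qualifies.
Program C: score 806 ≥ 640; DTI 34.6% ≤ 45% → qualifies.
Qualifying: Program A, Program B, Program C. Lowest rate is 4.77% → Program A.

Program A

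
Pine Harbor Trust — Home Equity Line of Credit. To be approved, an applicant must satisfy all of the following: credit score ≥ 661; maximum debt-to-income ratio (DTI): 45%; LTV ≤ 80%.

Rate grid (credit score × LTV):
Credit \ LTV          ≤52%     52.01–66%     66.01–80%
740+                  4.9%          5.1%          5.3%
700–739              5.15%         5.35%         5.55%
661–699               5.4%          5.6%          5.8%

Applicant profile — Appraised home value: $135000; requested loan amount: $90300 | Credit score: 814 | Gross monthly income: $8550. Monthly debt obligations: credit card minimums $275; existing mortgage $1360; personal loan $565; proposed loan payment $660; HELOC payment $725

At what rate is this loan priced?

Credit score 814 ≥ 661; Total monthly debts = (275 + 1,360 + 565 + 660 + 725) = 3,585. DTI: 3,585 ÷ 8,550 = 41.9%, within the 45% cap
LTV = 90,300/135,000 = 66.9% ≤ 80%
Credit 814 → row 740+; LTV 66.9% → column 66.01–80%. Grid cell → 5.3%.

5.3%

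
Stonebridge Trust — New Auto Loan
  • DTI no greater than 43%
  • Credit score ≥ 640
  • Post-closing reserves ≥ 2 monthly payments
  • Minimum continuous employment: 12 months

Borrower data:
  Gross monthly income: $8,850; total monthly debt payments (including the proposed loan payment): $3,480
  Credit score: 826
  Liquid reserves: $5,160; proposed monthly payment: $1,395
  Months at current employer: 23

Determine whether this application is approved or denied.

DTI: 3,480 ÷ 8,850 = 39.3%, within the 43% cap
Credit score 826 ≥ 640 (meets)
Liquid reserves cover 5,160/1,395 = 3.7 months — ≥ 2 required
Employment 23 ≥ 12 months
All criteria satisfied.

Approved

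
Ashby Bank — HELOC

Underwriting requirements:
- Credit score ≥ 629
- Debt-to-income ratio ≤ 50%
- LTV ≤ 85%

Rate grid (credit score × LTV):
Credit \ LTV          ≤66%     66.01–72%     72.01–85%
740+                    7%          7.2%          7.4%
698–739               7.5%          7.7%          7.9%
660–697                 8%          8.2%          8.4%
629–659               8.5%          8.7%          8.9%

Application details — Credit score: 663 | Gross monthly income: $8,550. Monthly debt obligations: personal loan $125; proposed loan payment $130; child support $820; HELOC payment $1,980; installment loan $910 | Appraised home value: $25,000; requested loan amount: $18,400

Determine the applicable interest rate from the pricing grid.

Credit score 663 ≥ 629; Total monthly debts = (125 + 130 + 820 + 1,980 + 910) = 3,965. DTI = 3,965/8,550 = 46.4% ≤ 50%
LTV: 18,400 ÷ 25,000 = 73.6%, within 85% cap
Row: 663 falls in 660–697. Column: 73.6% falls in 72.01–85%. Rate = 8.4%.

8.4%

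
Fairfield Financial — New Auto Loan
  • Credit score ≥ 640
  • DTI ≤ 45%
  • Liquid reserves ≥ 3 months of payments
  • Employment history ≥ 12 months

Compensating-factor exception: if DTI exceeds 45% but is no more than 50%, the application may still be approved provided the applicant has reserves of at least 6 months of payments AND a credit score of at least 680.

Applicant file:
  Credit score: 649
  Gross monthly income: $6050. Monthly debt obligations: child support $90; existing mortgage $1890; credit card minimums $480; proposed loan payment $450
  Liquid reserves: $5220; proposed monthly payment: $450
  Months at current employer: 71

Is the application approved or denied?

Denied

Credit score 649 ≥ 640 (meets base)
Total debts = (90 + 1,890 + 480 + 450) = 2,910. DTI: 2,910 ÷ 6,050 = 48.1%, over the 45% base limit.
Reserves: 5,220 ÷ 450 = 11.6 months (meets 3-month minimum)
Employment 71 ≥ 12 months
48.1% falls in the override range (45%–50%), so the compensating-factor test applies.
Override check — reserves: 11.6 mo (ok); score: 649 (below 680).
Override conditions not both satisfied; exception does not apply.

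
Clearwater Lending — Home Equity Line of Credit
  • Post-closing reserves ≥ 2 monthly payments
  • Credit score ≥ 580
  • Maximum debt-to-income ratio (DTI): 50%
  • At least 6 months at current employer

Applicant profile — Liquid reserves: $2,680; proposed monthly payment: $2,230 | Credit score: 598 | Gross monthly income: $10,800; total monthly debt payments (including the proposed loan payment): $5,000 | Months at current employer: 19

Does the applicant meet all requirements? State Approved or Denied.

Reserves: 2,680 ÷ 2,230 = 1.2 months (below 2-month minimum)
Credit score 598 ≥ 580 (meets)
DTI = 5,000/10,800 = 46.3% ≤ 50%
Employment 19 ≥ 6 months
Fails on reserves.

Denied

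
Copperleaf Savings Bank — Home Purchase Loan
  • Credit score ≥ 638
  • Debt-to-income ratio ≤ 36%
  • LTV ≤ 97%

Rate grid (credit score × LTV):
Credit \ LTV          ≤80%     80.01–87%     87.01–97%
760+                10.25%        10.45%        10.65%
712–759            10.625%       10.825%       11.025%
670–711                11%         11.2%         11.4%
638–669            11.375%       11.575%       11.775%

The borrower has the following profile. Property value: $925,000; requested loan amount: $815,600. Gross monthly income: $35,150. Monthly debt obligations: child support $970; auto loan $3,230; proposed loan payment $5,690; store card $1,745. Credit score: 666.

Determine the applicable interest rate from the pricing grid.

11.775%

Credit score 666 ≥ 638; Total monthly debts = (970 + 3,230 + 5,690 + 1,745) = 11,635. Debt-to-income = 11,635/35,150 = 33.1% — meets 36% limit
Loan-to-value = 815,600/925,000 = 88.2% — pass (97% max)
Credit 666 → row 638–669; LTV 88.2% → column 87.01–97%. Grid cell → 11.775%.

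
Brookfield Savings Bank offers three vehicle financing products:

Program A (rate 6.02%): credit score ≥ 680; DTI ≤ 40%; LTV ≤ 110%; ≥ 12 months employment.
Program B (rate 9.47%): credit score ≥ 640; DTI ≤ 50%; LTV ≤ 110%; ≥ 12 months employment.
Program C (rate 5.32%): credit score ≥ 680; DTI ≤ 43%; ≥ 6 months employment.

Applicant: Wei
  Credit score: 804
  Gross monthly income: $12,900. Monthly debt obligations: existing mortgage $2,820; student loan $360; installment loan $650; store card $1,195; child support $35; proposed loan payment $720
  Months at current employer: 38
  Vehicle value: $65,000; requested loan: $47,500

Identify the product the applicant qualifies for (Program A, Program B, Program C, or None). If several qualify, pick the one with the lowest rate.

Total debts = (2,820 + 360 + 650 + 1,195 + 35 + 720) = 5,780; DTI = 5,780/12,900 = 44.8%.
LTV = 47,500/65,000 = 73.1%.
Program A: score 804 ≥ 680; DTI 44.8% > 40%; LTV 73.1% ≤ 110%; employment 38 ≥ 12 mo → does not qualify.
Program B: score 804 ≥ 640; DTI 44.8% ≤ 50%; LTV 73.1% ≤ 110%; employment 38 ≥ 12 mo → qualifies.
Program C: score 804 ≥ 680; DTI 44.8% > 43%; employment 38 ≥ 6 mo → does not qualify.

Program B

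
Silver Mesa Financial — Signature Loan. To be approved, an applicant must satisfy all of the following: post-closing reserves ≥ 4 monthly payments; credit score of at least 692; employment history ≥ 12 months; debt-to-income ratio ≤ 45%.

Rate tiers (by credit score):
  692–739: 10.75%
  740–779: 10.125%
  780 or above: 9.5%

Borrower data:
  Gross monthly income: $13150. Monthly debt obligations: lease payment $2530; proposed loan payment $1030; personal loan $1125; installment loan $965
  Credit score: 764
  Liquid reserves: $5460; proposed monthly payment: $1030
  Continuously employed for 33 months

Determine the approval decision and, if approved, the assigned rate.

Credit score 764 ≥ 692 (meets minimum)
Liquid reserves cover 5,460/1,030 = 5.3 months — ≥ 4 required
Employment 33 ≥ 12 months
Total monthly debts = (2,530 + 1,030 + 1,125 + 965) = 5,650. DTI: 5,650 ÷ 13,150 = 43%, within the 45% cap
All requirements met. Score 764 falls in the 740–779 tier → 10.125%.

Approved at 10.125%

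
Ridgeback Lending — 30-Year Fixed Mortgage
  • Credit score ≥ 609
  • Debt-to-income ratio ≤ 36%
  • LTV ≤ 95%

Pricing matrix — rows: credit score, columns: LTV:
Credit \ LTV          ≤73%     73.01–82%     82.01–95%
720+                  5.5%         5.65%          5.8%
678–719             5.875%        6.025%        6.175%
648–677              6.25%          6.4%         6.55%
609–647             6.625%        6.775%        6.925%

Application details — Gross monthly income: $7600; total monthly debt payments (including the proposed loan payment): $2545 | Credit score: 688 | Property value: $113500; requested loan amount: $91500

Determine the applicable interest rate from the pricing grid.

6.025%

Credit score 688 ≥ 609; DTI = 2,545/7,600 = 33.5% ≤ 36%
LTV: 91,500 ÷ 113,500 = 80.6%, within 95% cap
Row: 688 falls in 678–719. Column: 80.6% falls in 73.01–82%. Rate = 6.025%.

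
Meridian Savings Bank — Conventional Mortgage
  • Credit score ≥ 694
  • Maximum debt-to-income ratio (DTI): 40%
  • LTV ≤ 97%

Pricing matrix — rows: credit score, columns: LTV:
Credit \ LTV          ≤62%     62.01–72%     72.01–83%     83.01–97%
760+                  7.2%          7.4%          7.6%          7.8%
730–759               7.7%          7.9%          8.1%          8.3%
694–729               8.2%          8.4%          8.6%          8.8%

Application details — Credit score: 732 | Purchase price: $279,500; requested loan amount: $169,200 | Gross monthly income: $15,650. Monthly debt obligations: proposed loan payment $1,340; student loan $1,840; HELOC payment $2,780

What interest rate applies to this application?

Credit score 732 ≥ 694; Total monthly debts = (1,340 + 1,840 + 2,780) = 5,960. DTI: 5,960 ÷ 15,650 = 38.1%, within the 40% cap
LTV: 169,200 ÷ 279,500 = 60.5%, within 97% cap
Credit 732 → row 730–759; LTV 60.5% → column ≤62%. Grid cell → 7.7%.

7.7%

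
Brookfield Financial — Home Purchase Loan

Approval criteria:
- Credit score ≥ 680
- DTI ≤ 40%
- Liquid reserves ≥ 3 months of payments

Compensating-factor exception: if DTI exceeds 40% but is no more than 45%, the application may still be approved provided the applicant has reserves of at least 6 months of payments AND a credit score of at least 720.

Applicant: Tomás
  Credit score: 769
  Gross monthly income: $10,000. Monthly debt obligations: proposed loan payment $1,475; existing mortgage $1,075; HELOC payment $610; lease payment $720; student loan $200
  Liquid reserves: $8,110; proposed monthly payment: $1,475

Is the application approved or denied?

Credit score 769 ≥ 680 (meets base)
Total debts = (1,475 + 1,075 + 610 + 720 + 200) = 4,080. DTI: 4,080 ÷ 10,000 = 40.8%, over the 40% base limit.
Liquid reserves cover 8,110/1,475 = 5.5 months — ≥ 3 required
DTI 40.8% is within the 40%–45% exception band; checking compensating factors.
Reserves 5.5 < 6 months; credit score 769 ≥ 720.
Override conditions not both satisfied; exception does not apply.

Denied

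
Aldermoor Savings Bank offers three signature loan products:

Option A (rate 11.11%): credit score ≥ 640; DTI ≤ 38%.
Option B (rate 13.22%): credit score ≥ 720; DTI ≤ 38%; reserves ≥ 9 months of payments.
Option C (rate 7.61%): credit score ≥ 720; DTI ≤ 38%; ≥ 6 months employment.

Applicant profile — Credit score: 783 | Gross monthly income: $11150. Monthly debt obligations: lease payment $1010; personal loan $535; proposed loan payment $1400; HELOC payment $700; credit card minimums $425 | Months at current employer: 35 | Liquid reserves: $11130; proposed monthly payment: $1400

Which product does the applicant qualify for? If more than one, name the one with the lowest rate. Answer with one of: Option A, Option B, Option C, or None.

Total debts = (1,010 + 535 + 1,400 + 700 + 425) = 4,070; DTI = 4,070/11,150 = 36.5%.
Reserves = 11,130/1,400 = 8.0 months.
Option A: score 783 ≥ 640; DTI 36.5% ≤ 38% → qualifies.
Option B: score 783 ≥ 720; DTI 36.5% ≤ 38%; reserves 8.0 < 9 mo → does not qualify.
Option C: score 783 ≥ 720; DTI 36.5% ≤ 38%; employment 35 ≥ 6 mo → qualifies.
Qualifying: Option A, Option C. Lowest rate is 7.61% → Option C.

Option C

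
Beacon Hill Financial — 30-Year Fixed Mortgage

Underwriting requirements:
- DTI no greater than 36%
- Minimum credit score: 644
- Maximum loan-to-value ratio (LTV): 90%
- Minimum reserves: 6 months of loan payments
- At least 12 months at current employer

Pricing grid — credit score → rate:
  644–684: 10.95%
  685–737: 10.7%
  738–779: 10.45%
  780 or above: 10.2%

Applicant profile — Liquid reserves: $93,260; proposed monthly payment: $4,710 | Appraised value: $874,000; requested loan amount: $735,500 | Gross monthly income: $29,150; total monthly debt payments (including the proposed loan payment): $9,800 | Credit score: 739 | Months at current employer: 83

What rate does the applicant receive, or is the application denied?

Approved at 10.45%

Credit score 739 ≥ 644 (meets minimum)
Employment 83 ≥ 12 months
DTI = 9,800/29,150 = 33.6% ≤ 36%
LTV: 735,500 ÷ 874,000 = 84.2%, within 90% cap
Reserves: 93,260 ÷ 4,710 = 19.8 months (meets 6-month minimum)
All requirements met. Score 739 falls in the 738–779 tier → 10.45%.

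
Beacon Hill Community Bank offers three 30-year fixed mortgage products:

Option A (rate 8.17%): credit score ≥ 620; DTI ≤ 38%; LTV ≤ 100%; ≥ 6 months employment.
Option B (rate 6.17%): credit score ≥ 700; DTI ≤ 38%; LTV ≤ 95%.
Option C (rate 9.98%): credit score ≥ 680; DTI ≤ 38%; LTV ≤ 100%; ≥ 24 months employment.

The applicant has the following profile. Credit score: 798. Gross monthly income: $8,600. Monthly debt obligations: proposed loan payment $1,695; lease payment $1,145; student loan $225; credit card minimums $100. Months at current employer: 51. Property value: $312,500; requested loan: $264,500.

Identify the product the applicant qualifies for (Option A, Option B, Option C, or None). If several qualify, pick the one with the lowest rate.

Total debts = (1,695 + 1,145 + 225 + 100) = 3,165; DTI = 3,165/8,600 = 36.8%.
LTV = 264,500/312,500 = 84.6%.
Option A: score 798 ≥ 620; DTI 36.8% ≤ 38%; LTV 84.6% ≤ 100%; employment 51 ≥ 6 mo → qualifies.
Option B: score 798 ≥ 700; DTI 36.8% ≤ 38%; LTV 84.6% ≤ 95% → qualifies.
Option C: score 798 ≥ 680; DTI 36.8% ≤ 38%; LTV 84.6% ≤ 100%; employment 51 ≥ 24 mo → qualifies.
Qualifying: Option A, Option B, Option C. Lowest rate is 6.17% → Option B.

Option B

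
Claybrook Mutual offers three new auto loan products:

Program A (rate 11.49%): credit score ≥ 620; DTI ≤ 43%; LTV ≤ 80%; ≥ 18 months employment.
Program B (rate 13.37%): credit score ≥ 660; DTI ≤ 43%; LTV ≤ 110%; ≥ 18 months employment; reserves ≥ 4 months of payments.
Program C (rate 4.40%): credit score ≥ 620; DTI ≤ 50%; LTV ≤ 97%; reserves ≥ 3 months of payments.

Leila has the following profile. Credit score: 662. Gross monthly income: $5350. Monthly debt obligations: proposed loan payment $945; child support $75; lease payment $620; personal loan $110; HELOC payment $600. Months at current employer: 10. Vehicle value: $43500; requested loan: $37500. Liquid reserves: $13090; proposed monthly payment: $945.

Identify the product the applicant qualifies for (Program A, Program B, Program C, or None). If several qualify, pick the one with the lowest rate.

Program C

Total debts = (945 + 75 + 620 + 110 + 600) = 2,350; DTI = 2,350/5,350 = 43.9%.
LTV = 37,500/43,500 = 86.2%.
Reserves = 13,090/945 = 13.9 months.
Program A: score 662 ≥ 620; DTI 43.9% > 43%; LTV 86.2% > 80%; employment 10 < 18 mo → does not qualify.
Program B: score 662 ≥ 660; DTI 43.9% > 43%; LTV 86.2% ≤ 110%; employment 10 < 18 mo; reserves 13.9 ≥ 4 mo → does not qualify.
Program C: score 662 ≥ 620; DTI 43.9% ≤ 50%; LTV 86.2% ≤ 97%; reserves 13.9 ≥ 3 mo → qualifies.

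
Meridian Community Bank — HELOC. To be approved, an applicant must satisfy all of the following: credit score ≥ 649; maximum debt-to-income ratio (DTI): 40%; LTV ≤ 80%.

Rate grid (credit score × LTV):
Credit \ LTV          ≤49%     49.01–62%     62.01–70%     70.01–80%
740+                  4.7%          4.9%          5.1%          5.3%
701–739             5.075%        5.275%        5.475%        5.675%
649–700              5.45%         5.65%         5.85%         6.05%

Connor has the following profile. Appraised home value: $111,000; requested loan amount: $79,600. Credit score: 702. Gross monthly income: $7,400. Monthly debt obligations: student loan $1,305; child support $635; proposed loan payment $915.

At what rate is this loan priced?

Credit score 702 ≥ 649; Total monthly debts = (1,305 + 635 + 915) = 2,855. DTI: 2,855 ÷ 7,400 = 38.6%, within the 40% cap
LTV: 79,600 ÷ 111,000 = 71.7%, within 80% cap
Score 702 is in the 701–739 band; LTV 71.7% is in the 70.01–80% band → 5.675%.

5.675%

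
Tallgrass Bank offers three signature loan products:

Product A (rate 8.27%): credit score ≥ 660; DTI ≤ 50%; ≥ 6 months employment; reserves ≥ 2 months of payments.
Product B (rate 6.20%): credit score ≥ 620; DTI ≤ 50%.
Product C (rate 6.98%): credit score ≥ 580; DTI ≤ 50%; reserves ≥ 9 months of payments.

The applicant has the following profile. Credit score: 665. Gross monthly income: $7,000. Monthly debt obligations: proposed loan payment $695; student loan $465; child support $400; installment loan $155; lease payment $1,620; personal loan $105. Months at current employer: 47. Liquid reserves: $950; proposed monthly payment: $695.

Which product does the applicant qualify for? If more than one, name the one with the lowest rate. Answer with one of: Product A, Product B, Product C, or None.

Product B

Total debts = (695 + 465 + 400 + 155 + 1,620 + 105) = 3,440; DTI = 3,440/7,000 = 49.1%.
Reserves = 950/695 = 1.4 months.
Product A: score 665 ≥ 660; DTI 49.1% ≤ 50%; employment 47 ≥ 6 mo; reserves 1.4 < 2 mo → does not qualify.
Product B: score 665 ≥ 620; DTI 49.1% ≤ 50% → qualifies.
Product C: score 665 ≥ 580; DTI 49.1% ≤ 50%; reserves 1.4 < 9 mo → does not qualify.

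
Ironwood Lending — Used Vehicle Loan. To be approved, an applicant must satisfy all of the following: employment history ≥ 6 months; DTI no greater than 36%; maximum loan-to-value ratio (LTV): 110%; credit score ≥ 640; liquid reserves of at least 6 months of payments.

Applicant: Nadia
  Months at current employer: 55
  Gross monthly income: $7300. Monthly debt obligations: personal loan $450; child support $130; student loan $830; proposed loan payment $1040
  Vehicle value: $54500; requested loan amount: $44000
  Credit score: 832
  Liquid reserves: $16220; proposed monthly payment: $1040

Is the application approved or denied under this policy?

Employment 55 ≥ 6 months
Total monthly debts = (450 + 130 + 830 + 1,040) = 2,450. Debt-to-income = 2,450/7,300 = 33.6% — meets 36% limit
Loan-to-value = 44,000/54,500 = 80.7% — pass (110% max)
Credit score 832 ≥ 640 (meets)
Liquid reserves cover 16,220/1,040 = 15.6 months — ≥ 6 required
All criteria satisfied.

Approved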